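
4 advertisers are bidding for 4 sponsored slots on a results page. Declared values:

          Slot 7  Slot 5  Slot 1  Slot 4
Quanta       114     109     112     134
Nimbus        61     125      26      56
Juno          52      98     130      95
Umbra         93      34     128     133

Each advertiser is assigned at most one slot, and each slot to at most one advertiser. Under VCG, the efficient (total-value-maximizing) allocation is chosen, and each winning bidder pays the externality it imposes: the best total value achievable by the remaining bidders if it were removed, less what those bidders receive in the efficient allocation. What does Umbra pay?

Efficient allocation: Quanta→Slot 7 ($114), Nimbus→Slot 5 ($125), Juno→Slot 1 ($130), Umbra→Slot 4 ($133); total welfare W = $502.
Umbra receives Slot 4 at value $133, so the others get W − 133 = $369.
Without Umbra: best allocation of the remaining 3 bidders over all 4 slots is Quanta→Slot 4 ($134), Nimbus→Slot 5 ($125), Juno→Slot 1 ($130), total $389.
VCG payment = (others' best without Umbra) − (others' welfare with Umbra) = 389 − 369 = $20.

Umbra pays $20.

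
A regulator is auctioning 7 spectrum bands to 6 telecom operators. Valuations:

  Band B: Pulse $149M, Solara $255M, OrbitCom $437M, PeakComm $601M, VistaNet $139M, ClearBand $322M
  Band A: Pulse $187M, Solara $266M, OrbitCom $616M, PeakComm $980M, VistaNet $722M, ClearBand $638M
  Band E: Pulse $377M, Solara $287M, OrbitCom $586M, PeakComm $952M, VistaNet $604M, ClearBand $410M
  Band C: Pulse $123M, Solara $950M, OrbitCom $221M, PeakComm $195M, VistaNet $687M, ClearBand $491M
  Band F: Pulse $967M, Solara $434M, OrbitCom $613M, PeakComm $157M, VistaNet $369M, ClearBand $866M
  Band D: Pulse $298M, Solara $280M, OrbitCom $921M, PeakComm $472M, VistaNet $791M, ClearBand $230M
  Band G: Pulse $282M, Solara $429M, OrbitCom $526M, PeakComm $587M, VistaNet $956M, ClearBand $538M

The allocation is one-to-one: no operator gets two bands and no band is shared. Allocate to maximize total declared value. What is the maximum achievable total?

Maximum total: $5384M

Treat this as an assignment problem: match each operator to one band.
Optimal: Pulse→Band F ($967M), Solara→Band C ($950M), OrbitCom→Band D ($921M), PeakComm→Band E ($952M), VistaNet→Band G ($956M), ClearBand→Band A ($638M) — total 967+950+921+952+956+638 = $5384M.
Max-entry greedy (repeatedly take the single best remaining cell) gives $5184M, worse by 200.
Next-best assignment: Pulse→Band F, Solara→Band C, OrbitCom→Band D, PeakComm→Band A, VistaNet→Band G, ClearBand→Band E = $5184M.
Swapping Pulse↔VistaNet (Pulse→Band G $282M, VistaNet→Band F $369M) loses 1272.
Every other assignment is strictly worse.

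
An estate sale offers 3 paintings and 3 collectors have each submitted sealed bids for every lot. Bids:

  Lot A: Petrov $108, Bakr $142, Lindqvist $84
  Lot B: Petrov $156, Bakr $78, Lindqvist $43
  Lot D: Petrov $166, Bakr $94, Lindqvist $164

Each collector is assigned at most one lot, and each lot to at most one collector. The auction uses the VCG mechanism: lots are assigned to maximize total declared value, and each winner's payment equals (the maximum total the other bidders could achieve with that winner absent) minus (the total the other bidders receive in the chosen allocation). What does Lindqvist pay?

Efficient allocation: Petrov→Lot B ($156), Bakr→Lot A ($142), Lindqvist→Lot D ($164); total welfare W = $462.
Lindqvist receives Lot D at value $164, so the others get W − 164 = $298.
Without Lindqvist: best allocation of the remaining 2 bidders over all 3 lots is Petrov→Lot D ($166), Bakr→Lot A ($142), total $308.
VCG payment = (others' best without Lindqvist) − (others' welfare with Lindqvist) = 308 − 298 = $10.

Lindqvist pays $10.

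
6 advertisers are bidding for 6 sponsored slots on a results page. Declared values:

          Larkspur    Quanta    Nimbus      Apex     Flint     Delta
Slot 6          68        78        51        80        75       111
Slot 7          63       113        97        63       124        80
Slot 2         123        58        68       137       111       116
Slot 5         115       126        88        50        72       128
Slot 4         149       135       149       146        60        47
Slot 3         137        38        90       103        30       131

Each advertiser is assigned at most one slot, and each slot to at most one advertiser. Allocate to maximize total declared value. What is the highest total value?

Max total: $784

This is a one-to-one assignment (maximum-weight bipartite matching).
Optimal: Larkspur→Slot 3 ($137), Quanta→Slot 5 ($126), Nimbus→Slot 4 ($149), Apex→Slot 2 ($137), Flint→Slot 7 ($124), Delta→Slot 6 ($111) — total 137+126+149+137+124+111 = $784.
Max-entry greedy (repeatedly take the single best remaining cell) gives $718, worse by 66.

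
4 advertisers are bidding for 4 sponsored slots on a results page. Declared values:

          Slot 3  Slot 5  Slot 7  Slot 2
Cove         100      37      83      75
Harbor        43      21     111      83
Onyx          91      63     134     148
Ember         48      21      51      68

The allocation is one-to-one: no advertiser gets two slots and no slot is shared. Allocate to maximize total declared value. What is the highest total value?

Maximum total: $380

This is a one-to-one assignment (maximum-weight bipartite matching).
Optimal: Cove→Slot 3 ($100), Harbor→Slot 7 ($111), Onyx→Slot 2 ($148), Ember→Slot 5 ($21) — total 100+111+148+21 = $380.
Column-greedy (each slot in turn goes to its best remaining advertiser) gives $342, worse by 38.
Next-best assignment: Cove→Slot 5, Harbor→Slot 7, Onyx→Slot 2, Ember→Slot 3 = $344.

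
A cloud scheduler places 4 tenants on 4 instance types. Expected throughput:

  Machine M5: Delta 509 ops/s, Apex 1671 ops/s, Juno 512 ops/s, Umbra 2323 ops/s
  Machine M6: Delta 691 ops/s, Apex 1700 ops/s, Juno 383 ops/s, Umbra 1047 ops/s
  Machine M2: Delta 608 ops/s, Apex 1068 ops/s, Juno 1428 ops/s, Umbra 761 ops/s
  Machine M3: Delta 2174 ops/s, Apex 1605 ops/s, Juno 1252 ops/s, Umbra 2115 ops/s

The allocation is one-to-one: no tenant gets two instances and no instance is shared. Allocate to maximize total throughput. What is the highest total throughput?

Treat this as an assignment problem: match each tenant to one instance.
Optimal: Delta→Machine M3 (2174 ops/s), Apex→Machine M6 (1700 ops/s), Juno→Machine M2 (1428 ops/s), Umbra→Machine M5 (2323 ops/s) — total 2174+1700+1428+2323 = 7625 ops/s.
Next-best assignment: Delta→Machine M3, Apex→Machine M5, Juno→Machine M2, Umbra→Machine M6 = 6320 ops/s.

Max total: 7625 ops/s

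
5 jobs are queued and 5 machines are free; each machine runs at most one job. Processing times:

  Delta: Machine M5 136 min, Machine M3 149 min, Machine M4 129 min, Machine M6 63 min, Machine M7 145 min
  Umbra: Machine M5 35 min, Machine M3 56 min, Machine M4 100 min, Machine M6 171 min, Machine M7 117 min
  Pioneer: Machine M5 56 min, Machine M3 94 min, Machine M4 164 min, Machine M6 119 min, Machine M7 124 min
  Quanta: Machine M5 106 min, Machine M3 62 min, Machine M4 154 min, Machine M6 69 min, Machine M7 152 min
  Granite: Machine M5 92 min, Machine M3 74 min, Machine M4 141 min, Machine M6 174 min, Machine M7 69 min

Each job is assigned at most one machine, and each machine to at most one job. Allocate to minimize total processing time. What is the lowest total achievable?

Optimal: Delta→Machine M6 (63 min), Umbra→Machine M4 (100 min), Pioneer→Machine M5 (56 min), Quanta→Machine M3 (62 min), Granite→Machine M7 (69 min) — total 63+100+56+62+69 = 350 min.
Row-greedy (each job in turn takes its cheapest remaining machine) gives 485 min, worse by 135.

Minimum total: 350 min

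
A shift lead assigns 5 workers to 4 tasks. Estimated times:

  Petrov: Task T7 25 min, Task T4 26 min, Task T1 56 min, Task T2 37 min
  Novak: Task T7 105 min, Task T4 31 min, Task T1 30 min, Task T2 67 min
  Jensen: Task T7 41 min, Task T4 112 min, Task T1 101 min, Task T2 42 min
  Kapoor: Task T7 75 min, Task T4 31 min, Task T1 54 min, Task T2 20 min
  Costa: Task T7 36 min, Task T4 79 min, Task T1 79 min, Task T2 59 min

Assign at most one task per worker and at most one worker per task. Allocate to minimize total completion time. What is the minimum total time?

Optimal: Costa→Task T7 (36 min), Petrov→Task T4 (26 min), Novak→Task T1 (30 min), Kapoor→Task T2 (20 min) — total 36+26+30+20 = 112 min.
Column-greedy (each task in turn goes to its cheapest remaining worker) gives 152 min, worse by 40.
Next-best assignment: Jensen→Task T7, Petrov→Task T4, Novak→Task T1, Kapoor→Task T2 = 117 min.

Min total: 112 min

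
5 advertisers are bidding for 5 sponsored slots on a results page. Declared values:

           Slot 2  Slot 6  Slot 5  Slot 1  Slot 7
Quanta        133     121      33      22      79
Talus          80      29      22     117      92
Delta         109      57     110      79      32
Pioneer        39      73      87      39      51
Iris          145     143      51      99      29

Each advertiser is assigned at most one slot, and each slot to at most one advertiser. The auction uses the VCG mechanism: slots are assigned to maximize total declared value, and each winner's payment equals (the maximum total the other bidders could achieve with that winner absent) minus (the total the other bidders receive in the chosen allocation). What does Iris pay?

Efficient allocation: Quanta→Slot 2 ($133), Talus→Slot 1 ($117), Delta→Slot 5 ($110), Pioneer→Slot 7 ($51), Iris→Slot 6 ($143); total welfare W = $554.
Iris receives Slot 6 at value $143, so the others get W − 143 = $411.
Without Iris: best allocation of the remaining 4 bidders over all 5 slots is Quanta→Slot 6 ($121), Talus→Slot 1 ($117), Delta→Slot 2 ($109), Pioneer→Slot 5 ($87), total $434.
VCG payment = (others' best without Iris) − (others' welfare with Iris) = 434 − 411 = $23.

Iris pays $23.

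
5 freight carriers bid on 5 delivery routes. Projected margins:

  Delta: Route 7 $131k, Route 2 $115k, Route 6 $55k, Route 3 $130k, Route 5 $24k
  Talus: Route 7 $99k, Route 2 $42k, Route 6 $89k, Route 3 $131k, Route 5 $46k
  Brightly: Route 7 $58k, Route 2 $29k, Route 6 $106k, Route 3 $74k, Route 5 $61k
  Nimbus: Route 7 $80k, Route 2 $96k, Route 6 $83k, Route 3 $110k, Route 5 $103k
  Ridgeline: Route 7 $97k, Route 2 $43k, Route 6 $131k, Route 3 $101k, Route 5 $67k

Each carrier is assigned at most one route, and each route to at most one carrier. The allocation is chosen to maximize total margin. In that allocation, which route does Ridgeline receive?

Optimal: Delta→Route 2 ($115k), Talus→Route 3 ($131k), Brightly→Route 6 ($106k), Nimbus→Route 5 ($103k), Ridgeline→Route 7 ($97k) — total 115+131+106+103+97 = $552k.
Next-best assignment: Delta→Route 7, Talus→Route 3, Brightly→Route 5, Nimbus→Route 2, Ridgeline→Route 6 = $550k.
No other one-to-one assignment exceeds $552k.
Ridgeline's own top route is Route 6 ($131k), but forcing Ridgeline→Route 6 and reassigning the rest optimally gives only $550k — worse by 2.

Ridgeline receives Route 7.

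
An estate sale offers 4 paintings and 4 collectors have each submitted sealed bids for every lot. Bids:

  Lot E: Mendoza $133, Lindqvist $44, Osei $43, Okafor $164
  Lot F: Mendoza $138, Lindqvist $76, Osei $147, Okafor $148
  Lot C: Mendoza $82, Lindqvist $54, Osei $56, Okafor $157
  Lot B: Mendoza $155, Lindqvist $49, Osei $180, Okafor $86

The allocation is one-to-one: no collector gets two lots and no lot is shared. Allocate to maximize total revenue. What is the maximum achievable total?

Optimal: Mendoza→Lot E ($133), Lindqvist→Lot F ($76), Osei→Lot B ($180), Okafor→Lot C ($157) — total 133+76+180+157 = $546.
Max-entry greedy (repeatedly take the single best remaining cell) gives $536, worse by 10.

Maximum total: $546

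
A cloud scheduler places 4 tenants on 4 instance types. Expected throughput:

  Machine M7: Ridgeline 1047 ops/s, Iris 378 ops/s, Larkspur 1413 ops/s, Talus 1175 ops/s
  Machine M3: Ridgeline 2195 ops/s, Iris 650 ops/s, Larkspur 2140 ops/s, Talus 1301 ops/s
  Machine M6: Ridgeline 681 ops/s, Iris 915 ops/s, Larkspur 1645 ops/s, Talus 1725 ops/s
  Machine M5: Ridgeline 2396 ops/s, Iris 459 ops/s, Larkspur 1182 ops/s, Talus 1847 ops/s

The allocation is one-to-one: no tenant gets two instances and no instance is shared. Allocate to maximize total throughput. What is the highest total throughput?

Maximum total: 6639 ops/s

This is a one-to-one assignment (maximum-weight bipartite matching).
Optimal: Ridgeline→Machine M5 (2396 ops/s), Iris→Machine M7 (378 ops/s), Larkspur→Machine M3 (2140 ops/s), Talus→Machine M6 (1725 ops/s) — total 2396+378+2140+1725 = 6639 ops/s.
Column-greedy (each instance in turn goes to its best remaining tenant) gives 5792 ops/s, worse by 847.
Swapping Talus↔Ridgeline (Talus→Machine M5 1847 ops/s, Ridgeline→Machine M6 681 ops/s) loses 1593.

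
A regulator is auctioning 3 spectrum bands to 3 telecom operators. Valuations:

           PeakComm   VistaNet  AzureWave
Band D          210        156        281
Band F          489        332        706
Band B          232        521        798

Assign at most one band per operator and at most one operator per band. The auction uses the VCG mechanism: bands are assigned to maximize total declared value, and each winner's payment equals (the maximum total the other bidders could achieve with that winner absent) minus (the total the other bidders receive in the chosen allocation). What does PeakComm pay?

PeakComm pays $273M.

Efficient allocation: PeakComm→Band F ($489M), VistaNet→Band D ($156M), AzureWave→Band B ($798M); total welfare W = $1443M.
PeakComm receives Band F at value $489M, so the others get W − 489 = $954M.
Without PeakComm: best allocation of the remaining 2 bidders over all 3 bands is VistaNet→Band B ($521M), AzureWave→Band F ($706M), total $1227M.
VCG payment = (others' best without PeakComm) − (others' welfare with PeakComm) = 1227 − 954 = $273M.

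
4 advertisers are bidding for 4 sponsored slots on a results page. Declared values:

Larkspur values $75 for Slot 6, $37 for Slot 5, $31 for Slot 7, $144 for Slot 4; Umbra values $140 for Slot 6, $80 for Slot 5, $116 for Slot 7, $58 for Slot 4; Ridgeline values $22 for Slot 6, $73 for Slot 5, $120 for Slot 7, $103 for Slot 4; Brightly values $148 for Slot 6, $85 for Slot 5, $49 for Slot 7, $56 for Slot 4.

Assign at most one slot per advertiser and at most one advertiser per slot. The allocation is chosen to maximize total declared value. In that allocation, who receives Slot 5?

Umbra receives Slot 5.

This is a one-to-one assignment (maximum-weight bipartite matching).
Optimal: Larkspur→Slot 4 ($144), Umbra→Slot 5 ($80), Ridgeline→Slot 7 ($120), Brightly→Slot 6 ($148) — total 144+80+120+148 = $492.
Row-greedy (each advertiser in turn takes its best remaining slot) gives $489, worse by 3.
Next-best assignment: Larkspur→Slot 4, Umbra→Slot 6, Ridgeline→Slot 7, Brightly→Slot 5 = $489.
Umbra's own top slot is Slot 6 ($140), but forcing Umbra→Slot 6 and reassigning the rest optimally gives only $489 — worse by 3.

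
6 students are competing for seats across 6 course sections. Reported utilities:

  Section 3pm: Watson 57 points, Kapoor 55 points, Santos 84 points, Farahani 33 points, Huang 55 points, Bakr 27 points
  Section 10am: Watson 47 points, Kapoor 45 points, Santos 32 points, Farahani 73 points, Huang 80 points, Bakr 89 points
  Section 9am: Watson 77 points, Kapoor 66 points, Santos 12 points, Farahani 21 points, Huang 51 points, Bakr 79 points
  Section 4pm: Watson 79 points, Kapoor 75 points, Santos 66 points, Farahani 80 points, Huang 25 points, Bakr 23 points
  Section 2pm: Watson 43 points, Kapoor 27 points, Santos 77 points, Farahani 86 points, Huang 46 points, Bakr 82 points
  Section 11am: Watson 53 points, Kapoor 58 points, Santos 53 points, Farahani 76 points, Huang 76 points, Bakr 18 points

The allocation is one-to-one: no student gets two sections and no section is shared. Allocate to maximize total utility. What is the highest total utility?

Treat this as an assignment problem: match each student to one section.
Optimal: Watson→Section 9am (77 points), Kapoor→Section 4pm (75 points), Santos→Section 3pm (84 points), Farahani→Section 2pm (86 points), Huang→Section 11am (76 points), Bakr→Section 10am (89 points) — total 77+75+84+86+76+89 = 487 points.
Column-greedy (each section in turn goes to its best remaining student) gives 434 points, worse by 53.
Next-best assignment: Watson→Section 4pm, Kapoor→Section 9am, Santos→Section 3pm, Farahani→Section 2pm, Huang→Section 11am, Bakr→Section 10am = 480 points.

Maximum total: 487 points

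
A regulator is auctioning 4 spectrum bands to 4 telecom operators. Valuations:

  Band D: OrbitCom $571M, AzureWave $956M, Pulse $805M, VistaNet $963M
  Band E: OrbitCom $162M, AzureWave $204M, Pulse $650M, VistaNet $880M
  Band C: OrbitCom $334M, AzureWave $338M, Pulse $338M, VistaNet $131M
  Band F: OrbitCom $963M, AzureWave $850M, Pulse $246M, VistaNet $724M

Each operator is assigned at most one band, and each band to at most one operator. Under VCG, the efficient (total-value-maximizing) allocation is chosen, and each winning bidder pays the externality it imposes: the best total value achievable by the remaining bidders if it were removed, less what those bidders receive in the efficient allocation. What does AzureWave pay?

Efficient allocation: OrbitCom→Band F ($963M), AzureWave→Band D ($956M), Pulse→Band C ($338M), VistaNet→Band E ($880M); total welfare W = $3137M.
AzureWave receives Band D at value $956M, so the others get W − 956 = $2181M.
Without AzureWave: best allocation of the remaining 3 bidders over all 4 bands is OrbitCom→Band F ($963M), Pulse→Band D ($805M), VistaNet→Band E ($880M), total $2648M.
VCG payment = (others' best without AzureWave) − (others' welfare with AzureWave) = 2648 − 2181 = $467M.

AzureWave pays $467M.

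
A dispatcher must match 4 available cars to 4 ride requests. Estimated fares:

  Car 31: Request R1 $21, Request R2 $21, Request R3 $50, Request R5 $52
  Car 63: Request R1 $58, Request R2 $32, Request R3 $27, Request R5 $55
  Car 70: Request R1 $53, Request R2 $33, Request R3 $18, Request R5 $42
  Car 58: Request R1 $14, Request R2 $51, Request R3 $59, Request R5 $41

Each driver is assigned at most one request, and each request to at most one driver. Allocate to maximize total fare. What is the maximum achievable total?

Maximum total: $209

Optimal: Car 31→Request R3 ($50), Car 63→Request R5 ($55), Car 70→Request R1 ($53), Car 58→Request R2 ($51) — total 50+55+53+51 = $209.
Column-greedy (each request in turn goes to its best remaining driver) gives $201, worse by 8.
Swapping Car 58↔Car 70 (Car 58→Request R1 $14, Car 70→Request R2 $33) loses 57.
No other one-to-one assignment exceeds $209.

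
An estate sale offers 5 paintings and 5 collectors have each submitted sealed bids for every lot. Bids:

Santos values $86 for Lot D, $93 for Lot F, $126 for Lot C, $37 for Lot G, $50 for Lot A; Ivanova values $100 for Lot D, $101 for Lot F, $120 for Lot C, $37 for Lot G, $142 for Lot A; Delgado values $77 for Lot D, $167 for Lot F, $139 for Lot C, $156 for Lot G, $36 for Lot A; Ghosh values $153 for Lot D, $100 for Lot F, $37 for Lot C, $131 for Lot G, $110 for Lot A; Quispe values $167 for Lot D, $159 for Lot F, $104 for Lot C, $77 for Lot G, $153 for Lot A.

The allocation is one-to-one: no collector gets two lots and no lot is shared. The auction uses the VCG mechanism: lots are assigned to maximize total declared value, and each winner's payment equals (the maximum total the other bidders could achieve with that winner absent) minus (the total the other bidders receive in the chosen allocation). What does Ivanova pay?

Efficient allocation: Santos→Lot C ($126), Ivanova→Lot A ($142), Delgado→Lot G ($156), Ghosh→Lot D ($153), Quispe→Lot F ($159); total welfare W = $736.
Ivanova receives Lot A at value $142, so the others get W − 142 = $594.
Without Ivanova: best allocation of the remaining 4 bidders over all 5 lots is Santos→Lot C ($126), Delgado→Lot F ($167), Ghosh→Lot D ($153), Quispe→Lot A ($153), total $599.
VCG payment = (others' best without Ivanova) − (others' welfare with Ivanova) = 599 − 594 = $5.

Ivanova pays $5.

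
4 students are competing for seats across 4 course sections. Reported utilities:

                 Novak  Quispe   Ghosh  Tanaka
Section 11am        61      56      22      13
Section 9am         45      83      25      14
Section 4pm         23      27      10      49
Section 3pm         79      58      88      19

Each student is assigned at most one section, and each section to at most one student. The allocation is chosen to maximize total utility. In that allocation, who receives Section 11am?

Novak receives Section 11am.

This is a one-to-one assignment (maximum-weight bipartite matching).
Optimal: Novak→Section 11am (61 points), Quispe→Section 9am (83 points), Ghosh→Section 3pm (88 points), Tanaka→Section 4pm (49 points) — total 61+83+88+49 = 281 points.
Row-greedy (each student in turn takes its best remaining section) gives 233 points, worse by 48.
Novak's own top section is Section 3pm (79 points), but forcing Novak→Section 3pm and reassigning the rest optimally gives only 233 points — worse by 48.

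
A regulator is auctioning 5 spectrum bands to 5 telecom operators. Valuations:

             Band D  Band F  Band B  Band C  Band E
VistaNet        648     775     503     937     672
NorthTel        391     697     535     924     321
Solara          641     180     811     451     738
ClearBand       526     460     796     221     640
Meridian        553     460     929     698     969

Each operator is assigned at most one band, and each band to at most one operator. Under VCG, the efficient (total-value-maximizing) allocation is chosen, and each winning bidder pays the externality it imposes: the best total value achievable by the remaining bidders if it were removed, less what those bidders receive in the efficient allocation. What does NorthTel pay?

NorthTel pays $162M.

Efficient allocation: VistaNet→Band F ($775M), NorthTel→Band C ($924M), Solara→Band D ($641M), ClearBand→Band B ($796M), Meridian→Band E ($969M); total welfare W = $4105M.
NorthTel receives Band C at value $924M, so the others get W − 924 = $3181M.
Without NorthTel: best allocation of the remaining 4 bidders over all 5 bands is VistaNet→Band C ($937M), Solara→Band D ($641M), ClearBand→Band B ($796M), Meridian→Band E ($969M), total $3343M.
VCG payment = (others' best without NorthTel) − (others' welfare with NorthTel) = 3343 − 3181 = $162M.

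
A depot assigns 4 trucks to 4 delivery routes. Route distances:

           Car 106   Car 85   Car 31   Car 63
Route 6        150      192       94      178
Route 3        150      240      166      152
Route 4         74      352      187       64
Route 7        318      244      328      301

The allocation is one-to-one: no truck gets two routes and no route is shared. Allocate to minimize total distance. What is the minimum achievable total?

Min total: 552 km

This is the linear assignment problem.
Optimal: Car 106→Route 3 (150 km), Car 85→Route 7 (244 km), Car 31→Route 6 (94 km), Car 63→Route 4 (64 km) — total 150+244+94+64 = 552 km.
Next-best assignment: Car 106→Route 4, Car 85→Route 7, Car 31→Route 6, Car 63→Route 3 = 564 km.
Swapping Car 63↔Car 31 (Car 63→Route 6 178 km, Car 31→Route 4 187 km) adds 207.
Checked against all permutations: 552 km is optimal.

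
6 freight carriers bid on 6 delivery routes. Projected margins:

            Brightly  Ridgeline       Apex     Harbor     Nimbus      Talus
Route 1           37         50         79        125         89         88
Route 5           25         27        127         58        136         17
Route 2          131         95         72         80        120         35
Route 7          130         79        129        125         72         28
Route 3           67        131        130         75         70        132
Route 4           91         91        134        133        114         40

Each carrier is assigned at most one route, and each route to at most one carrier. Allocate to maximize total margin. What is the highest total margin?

Maximum total: $752k

Optimal: Brightly→Route 7 ($130k), Ridgeline→Route 2 ($95k), Apex→Route 4 ($134k), Harbor→Route 1 ($125k), Nimbus→Route 5 ($136k), Talus→Route 3 ($132k) — total 130+95+134+125+136+132 = $752k.
Swapping Ridgeline↔Talus (Ridgeline→Route 3 $131k, Talus→Route 2 $35k) loses 61.
Checked against all permutations: $752k is optimal.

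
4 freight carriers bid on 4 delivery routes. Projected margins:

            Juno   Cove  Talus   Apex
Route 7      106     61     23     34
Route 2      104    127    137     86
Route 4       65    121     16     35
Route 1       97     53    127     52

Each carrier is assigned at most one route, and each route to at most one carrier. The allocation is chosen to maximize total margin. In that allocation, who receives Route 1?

Talus receives Route 1.

Optimal: Juno→Route 7 ($106k), Cove→Route 4 ($121k), Talus→Route 1 ($127k), Apex→Route 2 ($86k) — total 106+121+127+86 = $440k.
Column-greedy (each route in turn goes to its best remaining carrier) gives $416k, worse by 24.
Swapping Cove↔Talus (Cove→Route 1 $53k, Talus→Route 4 $16k) loses 179.
Talus's own top route is Route 2 ($137k), but forcing Talus→Route 2 and reassigning the rest optimally gives only $416k — worse by 24.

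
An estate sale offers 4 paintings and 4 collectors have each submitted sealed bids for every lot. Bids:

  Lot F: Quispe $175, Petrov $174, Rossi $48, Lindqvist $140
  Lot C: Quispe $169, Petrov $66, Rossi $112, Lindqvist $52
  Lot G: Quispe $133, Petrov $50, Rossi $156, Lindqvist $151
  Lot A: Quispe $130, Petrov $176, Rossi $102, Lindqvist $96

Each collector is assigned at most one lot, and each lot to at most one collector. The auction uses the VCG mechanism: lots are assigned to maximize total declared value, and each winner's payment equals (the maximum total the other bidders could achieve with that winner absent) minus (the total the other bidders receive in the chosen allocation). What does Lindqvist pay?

Lindqvist pays $6.

Efficient allocation: Quispe→Lot C ($169), Petrov→Lot A ($176), Rossi→Lot G ($156), Lindqvist→Lot F ($140); total welfare W = $641.
Lindqvist receives Lot F at value $140, so the others get W − 140 = $501.
Without Lindqvist: best allocation of the remaining 3 bidders over all 4 lots is Quispe→Lot F ($175), Petrov→Lot A ($176), Rossi→Lot G ($156), total $507.
VCG payment = (others' best without Lindqvist) − (others' welfare with Lindqvist) = 507 − 501 = $6.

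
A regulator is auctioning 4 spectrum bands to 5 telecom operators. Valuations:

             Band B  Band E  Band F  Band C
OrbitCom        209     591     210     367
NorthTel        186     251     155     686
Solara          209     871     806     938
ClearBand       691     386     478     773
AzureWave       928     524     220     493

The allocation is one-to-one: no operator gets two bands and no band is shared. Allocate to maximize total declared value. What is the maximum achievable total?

This is a one-to-one assignment (maximum-weight bipartite matching).
Optimal: AzureWave→Band B ($928M), OrbitCom→Band E ($591M), Solara→Band F ($806M), ClearBand→Band C ($773M) — total 928+591+806+773 = $3098M.
No other one-to-one assignment exceeds $3098M.

Max total: $3098M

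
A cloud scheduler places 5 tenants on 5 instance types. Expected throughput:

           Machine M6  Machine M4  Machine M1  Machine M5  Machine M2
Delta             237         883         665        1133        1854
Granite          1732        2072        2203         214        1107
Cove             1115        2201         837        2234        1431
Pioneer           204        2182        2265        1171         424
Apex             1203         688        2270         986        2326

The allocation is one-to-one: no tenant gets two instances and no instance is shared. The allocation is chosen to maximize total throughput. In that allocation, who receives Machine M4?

Pioneer receives Machine M4.

Optimal: Delta→Machine M2 (1854 ops/s), Granite→Machine M6 (1732 ops/s), Cove→Machine M5 (2234 ops/s), Pioneer→Machine M4 (2182 ops/s), Apex→Machine M1 (2270 ops/s) — total 1854+1732+2234+2182+2270 = 10272 ops/s.
Column-greedy (each instance in turn goes to its best remaining tenant) gives 9228 ops/s, worse by 1044.
Swapping Granite↔Cove (Granite→Machine M5 214 ops/s, Cove→Machine M6 1115 ops/s) loses 2637.
Pioneer's own top instance is Machine M1 (2265 ops/s), but forcing Pioneer→Machine M1 and reassigning the rest optimally gives only 9657 ops/s — worse by 615.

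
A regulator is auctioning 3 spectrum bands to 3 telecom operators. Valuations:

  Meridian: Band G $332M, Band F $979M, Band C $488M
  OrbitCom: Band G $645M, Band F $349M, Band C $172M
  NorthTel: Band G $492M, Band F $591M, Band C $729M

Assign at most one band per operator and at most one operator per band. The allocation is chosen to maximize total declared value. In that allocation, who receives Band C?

NorthTel receives Band C.

Optimal: Meridian→Band F ($979M), OrbitCom→Band G ($645M), NorthTel→Band C ($729M) — total 979+645+729 = $2353M.
Every other assignment is strictly worse.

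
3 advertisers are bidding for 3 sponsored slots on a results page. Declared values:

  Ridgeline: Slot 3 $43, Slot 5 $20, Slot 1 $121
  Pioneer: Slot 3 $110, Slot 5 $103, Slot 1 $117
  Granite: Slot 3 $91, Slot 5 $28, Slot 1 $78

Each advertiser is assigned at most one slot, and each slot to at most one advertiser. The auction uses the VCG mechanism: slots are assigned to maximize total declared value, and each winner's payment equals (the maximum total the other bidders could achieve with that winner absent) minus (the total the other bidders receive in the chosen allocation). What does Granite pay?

Efficient allocation: Ridgeline→Slot 1 ($121), Pioneer→Slot 5 ($103), Granite→Slot 3 ($91); total welfare W = $315.
Granite receives Slot 3 at value $91, so the others get W − 91 = $224.
Without Granite: best allocation of the remaining 2 bidders over all 3 slots is Ridgeline→Slot 1 ($121), Pioneer→Slot 3 ($110), total $231.
VCG payment = (others' best without Granite) − (others' welfare with Granite) = 231 − 224 = $7.

Granite pays $7.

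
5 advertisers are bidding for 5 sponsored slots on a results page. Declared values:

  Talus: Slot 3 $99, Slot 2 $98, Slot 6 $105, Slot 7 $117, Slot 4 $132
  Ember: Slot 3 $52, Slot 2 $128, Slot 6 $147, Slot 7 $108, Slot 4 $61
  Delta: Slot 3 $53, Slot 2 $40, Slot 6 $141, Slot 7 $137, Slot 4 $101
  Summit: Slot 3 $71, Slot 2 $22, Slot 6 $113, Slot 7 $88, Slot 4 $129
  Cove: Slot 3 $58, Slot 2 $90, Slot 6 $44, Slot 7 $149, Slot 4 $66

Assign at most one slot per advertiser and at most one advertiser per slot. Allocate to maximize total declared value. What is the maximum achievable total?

Maximum total: $646

This is the linear assignment problem.
Optimal: Talus→Slot 3 ($99), Ember→Slot 2 ($128), Delta→Slot 6 ($141), Summit→Slot 4 ($129), Cove→Slot 7 ($149) — total 99+128+141+129+149 = $646.
Row-greedy (each advertiser in turn takes its best remaining slot) gives $577, worse by 69.
Next-best assignment: Talus→Slot 4, Ember→Slot 2, Delta→Slot 6, Summit→Slot 3, Cove→Slot 7 = $621.
Swapping Talus↔Summit (Talus→Slot 4 $132, Summit→Slot 3 $71) loses 25.
Every other assignment is strictly worse.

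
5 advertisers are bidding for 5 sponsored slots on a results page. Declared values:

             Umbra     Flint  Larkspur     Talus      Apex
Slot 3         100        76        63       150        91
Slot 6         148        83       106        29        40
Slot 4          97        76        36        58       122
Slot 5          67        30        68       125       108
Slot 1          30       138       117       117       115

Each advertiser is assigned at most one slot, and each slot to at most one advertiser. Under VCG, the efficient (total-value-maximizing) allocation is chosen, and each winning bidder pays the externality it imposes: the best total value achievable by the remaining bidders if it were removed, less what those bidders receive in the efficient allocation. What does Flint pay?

Efficient allocation: Umbra→Slot 6 ($148), Flint→Slot 1 ($138), Larkspur→Slot 5 ($68), Talus→Slot 3 ($150), Apex→Slot 4 ($122); total welfare W = $626.
Flint receives Slot 1 at value $138, so the others get W − 138 = $488.
Without Flint: best allocation of the remaining 4 bidders over all 5 slots is Umbra→Slot 6 ($148), Larkspur→Slot 1 ($117), Talus→Slot 3 ($150), Apex→Slot 4 ($122), total $537.
VCG payment = (others' best without Flint) − (others' welfare with Flint) = 537 − 488 = $49.

Flint pays $49.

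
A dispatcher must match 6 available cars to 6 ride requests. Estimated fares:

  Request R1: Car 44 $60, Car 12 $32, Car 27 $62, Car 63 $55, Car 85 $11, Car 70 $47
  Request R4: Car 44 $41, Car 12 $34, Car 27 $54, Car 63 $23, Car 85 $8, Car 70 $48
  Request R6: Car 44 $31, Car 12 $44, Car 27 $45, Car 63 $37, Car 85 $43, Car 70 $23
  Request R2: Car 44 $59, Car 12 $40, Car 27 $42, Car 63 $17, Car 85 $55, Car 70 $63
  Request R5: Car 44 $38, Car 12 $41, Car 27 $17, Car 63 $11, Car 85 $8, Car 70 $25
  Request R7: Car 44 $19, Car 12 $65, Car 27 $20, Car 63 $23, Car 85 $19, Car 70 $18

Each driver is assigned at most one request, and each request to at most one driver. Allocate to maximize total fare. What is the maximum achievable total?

Maximum total: $318

Optimal: Car 44→Request R5 ($38), Car 12→Request R7 ($65), Car 27→Request R4 ($54), Car 63→Request R1 ($55), Car 85→Request R6 ($43), Car 70→Request R2 ($63) — total 38+65+54+55+43+63 = $318.
Row-greedy (each driver in turn takes its best remaining request) gives $296, worse by 22.
Next-best assignment: Car 44→Request R5, Car 12→Request R7, Car 27→Request R6, Car 63→Request R1, Car 85→Request R2, Car 70→Request R4 = $306.
Checked against all permutations: $318 is optimal.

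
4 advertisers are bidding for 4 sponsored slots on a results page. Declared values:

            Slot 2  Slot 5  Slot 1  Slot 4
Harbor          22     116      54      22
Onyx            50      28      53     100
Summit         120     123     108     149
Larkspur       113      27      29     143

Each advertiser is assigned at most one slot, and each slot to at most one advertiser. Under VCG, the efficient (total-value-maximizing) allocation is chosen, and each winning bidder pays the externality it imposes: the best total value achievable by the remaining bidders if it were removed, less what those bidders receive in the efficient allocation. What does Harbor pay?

Efficient allocation: Harbor→Slot 5 ($116), Onyx→Slot 4 ($100), Summit→Slot 1 ($108), Larkspur→Slot 2 ($113); total welfare W = $437.
Harbor receives Slot 5 at value $116, so the others get W − 116 = $321.
Without Harbor: best allocation of the remaining 3 bidders over all 4 slots is Onyx→Slot 4 ($100), Summit→Slot 5 ($123), Larkspur→Slot 2 ($113), total $336.
VCG payment = (others' best without Harbor) − (others' welfare with Harbor) = 336 − 321 = $15.

Harbor pays $15.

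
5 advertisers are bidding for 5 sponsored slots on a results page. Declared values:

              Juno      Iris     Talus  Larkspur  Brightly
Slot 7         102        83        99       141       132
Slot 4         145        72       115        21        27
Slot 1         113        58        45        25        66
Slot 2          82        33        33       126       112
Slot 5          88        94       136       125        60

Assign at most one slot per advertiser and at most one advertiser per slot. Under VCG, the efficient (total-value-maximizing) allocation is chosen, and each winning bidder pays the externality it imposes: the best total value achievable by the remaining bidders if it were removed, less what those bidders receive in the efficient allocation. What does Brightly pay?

Efficient allocation: Juno→Slot 4 ($145), Iris→Slot 1 ($58), Talus→Slot 5 ($136), Larkspur→Slot 2 ($126), Brightly→Slot 7 ($132); total welfare W = $597.
Brightly receives Slot 7 at value $132, so the others get W − 132 = $465.
Without Brightly: best allocation of the remaining 4 bidders over all 5 slots is Juno→Slot 4 ($145), Iris→Slot 7 ($83), Talus→Slot 5 ($136), Larkspur→Slot 2 ($126), total $490.
VCG payment = (others' best without Brightly) − (others' welfare with Brightly) = 490 − 465 = $25.

Brightly pays $25.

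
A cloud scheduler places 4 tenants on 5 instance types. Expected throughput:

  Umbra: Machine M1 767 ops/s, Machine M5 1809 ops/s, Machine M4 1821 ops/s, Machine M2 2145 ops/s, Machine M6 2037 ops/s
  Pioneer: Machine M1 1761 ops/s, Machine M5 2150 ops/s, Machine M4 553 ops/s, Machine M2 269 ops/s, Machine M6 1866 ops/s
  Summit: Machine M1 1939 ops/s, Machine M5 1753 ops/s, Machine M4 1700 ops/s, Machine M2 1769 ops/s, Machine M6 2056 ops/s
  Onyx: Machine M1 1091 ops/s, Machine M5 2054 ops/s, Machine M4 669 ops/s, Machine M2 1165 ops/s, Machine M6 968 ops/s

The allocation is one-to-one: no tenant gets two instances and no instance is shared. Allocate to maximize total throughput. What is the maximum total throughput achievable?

Treat this as an assignment problem: match each tenant to one instance.
Optimal: Umbra→Machine M2 (2145 ops/s), Pioneer→Machine M1 (1761 ops/s), Summit→Machine M6 (2056 ops/s), Onyx→Machine M5 (2054 ops/s) — total 2145+1761+2056+2054 = 8016 ops/s.
Column-greedy (each instance in turn goes to its best remaining tenant) gives 7075 ops/s, worse by 941.

Maximum total: 8016 ops/s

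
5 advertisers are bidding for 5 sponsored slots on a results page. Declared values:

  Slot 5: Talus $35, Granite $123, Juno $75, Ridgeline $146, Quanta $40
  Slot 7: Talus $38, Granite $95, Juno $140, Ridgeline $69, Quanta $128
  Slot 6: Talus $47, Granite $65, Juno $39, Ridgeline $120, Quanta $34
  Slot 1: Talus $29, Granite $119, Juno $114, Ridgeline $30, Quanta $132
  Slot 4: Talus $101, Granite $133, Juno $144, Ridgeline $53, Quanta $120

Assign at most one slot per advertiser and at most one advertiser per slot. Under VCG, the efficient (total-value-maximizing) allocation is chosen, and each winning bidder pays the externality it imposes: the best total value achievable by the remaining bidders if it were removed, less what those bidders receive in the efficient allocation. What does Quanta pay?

Quanta pays $22.

Efficient allocation: Talus→Slot 4 ($101), Granite→Slot 5 ($123), Juno→Slot 7 ($140), Ridgeline→Slot 6 ($120), Quanta→Slot 1 ($132); total welfare W = $616.
Quanta receives Slot 1 at value $132, so the others get W − 132 = $484.
Without Quanta: best allocation of the remaining 4 bidders over all 5 slots is Talus→Slot 4 ($101), Granite→Slot 1 ($119), Juno→Slot 7 ($140), Ridgeline→Slot 5 ($146), total $506.
VCG payment = (others' best without Quanta) − (others' welfare with Quanta) = 506 − 484 = $22.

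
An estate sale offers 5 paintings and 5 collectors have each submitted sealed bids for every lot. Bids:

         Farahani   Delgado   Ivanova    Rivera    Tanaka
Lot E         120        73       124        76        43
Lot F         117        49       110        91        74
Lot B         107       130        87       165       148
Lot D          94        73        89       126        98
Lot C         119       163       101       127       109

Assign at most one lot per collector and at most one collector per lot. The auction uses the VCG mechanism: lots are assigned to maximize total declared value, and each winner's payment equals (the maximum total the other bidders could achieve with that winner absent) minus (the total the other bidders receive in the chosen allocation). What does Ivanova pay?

Efficient allocation: Farahani→Lot F ($117), Delgado→Lot C ($163), Ivanova→Lot E ($124), Rivera→Lot D ($126), Tanaka→Lot B ($148); total welfare W = $678.
Ivanova receives Lot E at value $124, so the others get W − 124 = $554.
Without Ivanova: best allocation of the remaining 4 bidders over all 5 lots is Farahani→Lot E ($120), Delgado→Lot C ($163), Rivera→Lot D ($126), Tanaka→Lot B ($148), total $557.
VCG payment = (others' best without Ivanova) − (others' welfare with Ivanova) = 557 − 554 = $3.

Ivanova pays $3.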